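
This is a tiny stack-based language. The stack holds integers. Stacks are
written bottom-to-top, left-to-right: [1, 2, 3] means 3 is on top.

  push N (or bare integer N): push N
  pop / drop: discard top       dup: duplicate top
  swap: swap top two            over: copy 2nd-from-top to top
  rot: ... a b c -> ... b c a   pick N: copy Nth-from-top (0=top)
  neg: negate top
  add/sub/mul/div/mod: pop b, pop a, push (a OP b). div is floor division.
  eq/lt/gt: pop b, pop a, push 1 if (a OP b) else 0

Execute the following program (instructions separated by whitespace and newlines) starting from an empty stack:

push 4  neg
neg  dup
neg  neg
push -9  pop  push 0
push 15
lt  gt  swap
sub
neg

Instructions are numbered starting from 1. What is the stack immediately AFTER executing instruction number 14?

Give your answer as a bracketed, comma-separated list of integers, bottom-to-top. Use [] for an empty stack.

Step 1 ('push 4'): [4]
Step 2 ('neg'): [-4]
Step 3 ('neg'): [4]
Step 4 ('dup'): [4, 4]
Step 5 ('neg'): [4, -4]
Step 6 ('neg'): [4, 4]
Step 7 ('push -9'): [4, 4, -9]
Step 8 ('pop'): [4, 4]
Step 9 ('push 0'): [4, 4, 0]
Step 10 ('push 15'): [4, 4, 0, 15]
Step 11 ('lt'): [4, 4, 1]
Step 12 ('gt'): [4, 1]
Step 13 ('swap'): [1, 4]
Step 14 ('sub'): [-3]

Answer: [-3]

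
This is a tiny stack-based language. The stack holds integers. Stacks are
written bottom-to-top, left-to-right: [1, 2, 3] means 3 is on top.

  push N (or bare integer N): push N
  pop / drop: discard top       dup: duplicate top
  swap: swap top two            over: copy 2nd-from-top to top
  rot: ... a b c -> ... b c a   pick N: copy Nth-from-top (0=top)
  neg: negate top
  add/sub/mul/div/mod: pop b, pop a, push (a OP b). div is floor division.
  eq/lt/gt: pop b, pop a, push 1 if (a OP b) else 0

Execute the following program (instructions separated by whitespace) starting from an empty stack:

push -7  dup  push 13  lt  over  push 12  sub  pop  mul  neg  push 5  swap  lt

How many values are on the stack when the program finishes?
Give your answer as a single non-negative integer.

After 'push -7': stack = [-7] (depth 1)
After 'dup': stack = [-7, -7] (depth 2)
After 'push 13': stack = [-7, -7, 13] (depth 3)
After 'lt': stack = [-7, 1] (depth 2)
After 'over': stack = [-7, 1, -7] (depth 3)
After 'push 12': stack = [-7, 1, -7, 12] (depth 4)
After 'sub': stack = [-7, 1, -19] (depth 3)
After 'pop': stack = [-7, 1] (depth 2)
After 'mul': stack = [-7] (depth 1)
After 'neg': stack = [7] (depth 1)
After 'push 5': stack = [7, 5] (depth 2)
After 'swap': stack = [5, 7] (depth 2)
After 'lt': stack = [1] (depth 1)

Answer: 1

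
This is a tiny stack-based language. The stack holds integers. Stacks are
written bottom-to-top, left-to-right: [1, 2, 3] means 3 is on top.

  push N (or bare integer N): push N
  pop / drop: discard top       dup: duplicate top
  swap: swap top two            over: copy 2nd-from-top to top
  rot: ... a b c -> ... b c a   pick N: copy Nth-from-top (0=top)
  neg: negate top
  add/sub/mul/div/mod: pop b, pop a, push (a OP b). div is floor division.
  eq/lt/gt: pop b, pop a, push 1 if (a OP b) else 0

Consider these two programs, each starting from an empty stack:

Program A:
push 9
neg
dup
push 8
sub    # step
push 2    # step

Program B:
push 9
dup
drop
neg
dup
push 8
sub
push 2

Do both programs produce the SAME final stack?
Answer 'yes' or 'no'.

Answer: yes

Derivation:
Program A trace:
  After 'push 9': [9]
  After 'neg': [-9]
  After 'dup': [-9, -9]
  After 'push 8': [-9, -9, 8]
  After 'sub': [-9, -17]
  After 'push 2': [-9, -17, 2]
Program A final stack: [-9, -17, 2]

Program B trace:
  After 'push 9': [9]
  After 'dup': [9, 9]
  After 'drop': [9]
  After 'neg': [-9]
  After 'dup': [-9, -9]
  After 'push 8': [-9, -9, 8]
  After 'sub': [-9, -17]
  After 'push 2': [-9, -17, 2]
Program B final stack: [-9, -17, 2]
Same: yes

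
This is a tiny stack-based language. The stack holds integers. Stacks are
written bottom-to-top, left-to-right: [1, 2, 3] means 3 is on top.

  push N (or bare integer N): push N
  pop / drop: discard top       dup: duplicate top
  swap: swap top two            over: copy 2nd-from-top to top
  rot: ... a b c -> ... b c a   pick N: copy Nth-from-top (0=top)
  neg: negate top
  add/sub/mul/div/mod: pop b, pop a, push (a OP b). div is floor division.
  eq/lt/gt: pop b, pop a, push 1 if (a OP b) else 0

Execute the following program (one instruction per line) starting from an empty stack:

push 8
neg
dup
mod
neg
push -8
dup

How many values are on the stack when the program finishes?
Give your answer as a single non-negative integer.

Answer: 3

Derivation:
After 'push 8': stack = [8] (depth 1)
After 'neg': stack = [-8] (depth 1)
After 'dup': stack = [-8, -8] (depth 2)
After 'mod': stack = [0] (depth 1)
After 'neg': stack = [0] (depth 1)
After 'push -8': stack = [0, -8] (depth 2)
After 'dup': stack = [0, -8, -8] (depth 3)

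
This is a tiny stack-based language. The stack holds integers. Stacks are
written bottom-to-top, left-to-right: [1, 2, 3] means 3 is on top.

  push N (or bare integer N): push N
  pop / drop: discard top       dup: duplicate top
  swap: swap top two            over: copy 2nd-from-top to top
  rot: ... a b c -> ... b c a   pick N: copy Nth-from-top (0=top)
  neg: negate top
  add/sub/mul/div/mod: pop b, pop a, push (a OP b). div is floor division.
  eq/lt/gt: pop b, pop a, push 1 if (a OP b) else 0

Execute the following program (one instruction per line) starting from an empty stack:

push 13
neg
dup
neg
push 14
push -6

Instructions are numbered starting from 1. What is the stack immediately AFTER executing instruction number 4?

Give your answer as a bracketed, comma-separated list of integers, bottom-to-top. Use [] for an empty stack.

Step 1 ('push 13'): [13]
Step 2 ('neg'): [-13]
Step 3 ('dup'): [-13, -13]
Step 4 ('neg'): [-13, 13]

Answer: [-13, 13]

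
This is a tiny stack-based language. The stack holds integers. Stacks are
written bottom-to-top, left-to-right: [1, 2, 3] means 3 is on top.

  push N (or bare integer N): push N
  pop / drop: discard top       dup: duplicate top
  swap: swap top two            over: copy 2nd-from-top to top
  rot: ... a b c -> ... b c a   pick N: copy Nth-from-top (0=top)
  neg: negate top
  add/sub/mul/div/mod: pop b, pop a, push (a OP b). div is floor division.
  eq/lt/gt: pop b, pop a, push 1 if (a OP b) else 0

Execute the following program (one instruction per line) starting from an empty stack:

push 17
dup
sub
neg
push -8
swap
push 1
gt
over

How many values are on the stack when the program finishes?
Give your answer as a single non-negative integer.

After 'push 17': stack = [17] (depth 1)
After 'dup': stack = [17, 17] (depth 2)
After 'sub': stack = [0] (depth 1)
After 'neg': stack = [0] (depth 1)
After 'push -8': stack = [0, -8] (depth 2)
After 'swap': stack = [-8, 0] (depth 2)
After 'push 1': stack = [-8, 0, 1] (depth 3)
After 'gt': stack = [-8, 0] (depth 2)
After 'over': stack = [-8, 0, -8] (depth 3)

Answer: 3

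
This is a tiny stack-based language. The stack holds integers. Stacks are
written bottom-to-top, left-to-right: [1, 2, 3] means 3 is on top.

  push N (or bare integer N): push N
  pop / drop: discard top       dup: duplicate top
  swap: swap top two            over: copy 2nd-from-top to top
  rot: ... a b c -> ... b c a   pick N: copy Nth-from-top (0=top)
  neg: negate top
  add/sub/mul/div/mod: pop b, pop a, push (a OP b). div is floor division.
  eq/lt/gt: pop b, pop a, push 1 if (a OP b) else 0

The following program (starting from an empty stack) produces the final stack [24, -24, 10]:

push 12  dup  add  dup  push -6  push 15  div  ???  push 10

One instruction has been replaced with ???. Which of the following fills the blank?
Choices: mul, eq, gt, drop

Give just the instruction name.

Answer: mul

Derivation:
Stack before ???: [24, 24, -1]
Stack after ???:  [24, -24]
Checking each choice:
  mul: MATCH
  eq: produces [24, 0, 10]
  gt: produces [24, 1, 10]
  drop: produces [24, 24, 10]


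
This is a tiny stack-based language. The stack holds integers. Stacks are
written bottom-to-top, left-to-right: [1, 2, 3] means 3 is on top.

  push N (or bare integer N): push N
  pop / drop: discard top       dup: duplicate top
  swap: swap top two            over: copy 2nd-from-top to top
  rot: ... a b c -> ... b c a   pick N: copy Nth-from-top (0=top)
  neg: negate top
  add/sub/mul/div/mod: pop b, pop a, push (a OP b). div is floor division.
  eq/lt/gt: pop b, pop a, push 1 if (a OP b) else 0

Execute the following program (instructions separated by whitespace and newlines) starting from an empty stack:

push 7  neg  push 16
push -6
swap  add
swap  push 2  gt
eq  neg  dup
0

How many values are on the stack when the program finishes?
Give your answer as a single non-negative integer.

Answer: 3

Derivation:
After 'push 7': stack = [7] (depth 1)
After 'neg': stack = [-7] (depth 1)
After 'push 16': stack = [-7, 16] (depth 2)
After 'push -6': stack = [-7, 16, -6] (depth 3)
After 'swap': stack = [-7, -6, 16] (depth 3)
After 'add': stack = [-7, 10] (depth 2)
After 'swap': stack = [10, -7] (depth 2)
After 'push 2': stack = [10, -7, 2] (depth 3)
After 'gt': stack = [10, 0] (depth 2)
After 'eq': stack = [0] (depth 1)
After 'neg': stack = [0] (depth 1)
After 'dup': stack = [0, 0] (depth 2)
After 'push 0': stack = [0, 0, 0] (depth 3)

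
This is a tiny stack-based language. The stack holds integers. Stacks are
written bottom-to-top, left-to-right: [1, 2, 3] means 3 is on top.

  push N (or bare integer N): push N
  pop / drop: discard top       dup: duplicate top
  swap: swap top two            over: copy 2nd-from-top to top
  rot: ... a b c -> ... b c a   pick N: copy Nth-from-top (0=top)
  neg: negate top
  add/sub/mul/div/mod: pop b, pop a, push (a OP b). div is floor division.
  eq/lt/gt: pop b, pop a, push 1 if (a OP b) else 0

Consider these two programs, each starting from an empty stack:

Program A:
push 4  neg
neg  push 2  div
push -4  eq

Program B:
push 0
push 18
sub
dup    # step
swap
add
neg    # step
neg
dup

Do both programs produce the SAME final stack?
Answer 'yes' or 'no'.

Answer: no

Derivation:
Program A trace:
  After 'push 4': [4]
  After 'neg': [-4]
  After 'neg': [4]
  After 'push 2': [4, 2]
  After 'div': [2]
  After 'push -4': [2, -4]
  After 'eq': [0]
Program A final stack: [0]

Program B trace:
  After 'push 0': [0]
  After 'push 18': [0, 18]
  After 'sub': [-18]
  After 'dup': [-18, -18]
  After 'swap': [-18, -18]
  After 'add': [-36]
  After 'neg': [36]
  After 'neg': [-36]
  After 'dup': [-36, -36]
Program B final stack: [-36, -36]
Same: no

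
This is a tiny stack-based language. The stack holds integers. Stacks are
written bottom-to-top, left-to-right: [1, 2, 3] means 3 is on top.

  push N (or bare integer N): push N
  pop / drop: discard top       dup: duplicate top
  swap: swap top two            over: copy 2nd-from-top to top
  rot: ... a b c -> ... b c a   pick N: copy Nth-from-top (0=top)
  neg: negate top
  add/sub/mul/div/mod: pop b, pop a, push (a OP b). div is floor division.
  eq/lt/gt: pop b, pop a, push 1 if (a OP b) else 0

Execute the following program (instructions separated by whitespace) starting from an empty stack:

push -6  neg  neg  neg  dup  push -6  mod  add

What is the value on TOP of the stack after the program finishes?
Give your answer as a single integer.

Answer: 6

Derivation:
After 'push -6': [-6]
After 'neg': [6]
After 'neg': [-6]
After 'neg': [6]
After 'dup': [6, 6]
After 'push -6': [6, 6, -6]
After 'mod': [6, 0]
After 'add': [6]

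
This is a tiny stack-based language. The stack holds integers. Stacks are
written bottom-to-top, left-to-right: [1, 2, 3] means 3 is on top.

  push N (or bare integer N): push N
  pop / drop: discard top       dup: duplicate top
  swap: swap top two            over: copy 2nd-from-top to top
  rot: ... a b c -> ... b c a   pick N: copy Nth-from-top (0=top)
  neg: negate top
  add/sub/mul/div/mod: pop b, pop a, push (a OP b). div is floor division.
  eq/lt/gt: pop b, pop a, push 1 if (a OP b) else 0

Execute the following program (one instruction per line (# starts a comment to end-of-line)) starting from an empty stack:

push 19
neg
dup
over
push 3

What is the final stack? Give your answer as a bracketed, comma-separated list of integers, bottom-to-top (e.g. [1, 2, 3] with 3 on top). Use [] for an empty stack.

Answer: [-19, -19, -19, 3]

Derivation:
After 'push 19': [19]
After 'neg': [-19]
After 'dup': [-19, -19]
After 'over': [-19, -19, -19]
After 'push 3': [-19, -19, -19, 3]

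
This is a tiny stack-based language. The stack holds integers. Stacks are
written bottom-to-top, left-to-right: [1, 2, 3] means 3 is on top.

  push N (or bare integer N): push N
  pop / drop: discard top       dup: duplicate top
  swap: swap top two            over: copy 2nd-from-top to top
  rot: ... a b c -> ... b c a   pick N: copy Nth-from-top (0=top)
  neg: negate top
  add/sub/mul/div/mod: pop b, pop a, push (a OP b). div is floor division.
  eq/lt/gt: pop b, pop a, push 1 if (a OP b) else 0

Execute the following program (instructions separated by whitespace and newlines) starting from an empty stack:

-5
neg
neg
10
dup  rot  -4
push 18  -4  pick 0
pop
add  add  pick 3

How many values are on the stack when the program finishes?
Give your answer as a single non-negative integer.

Answer: 5

Derivation:
After 'push -5': stack = [-5] (depth 1)
After 'neg': stack = [5] (depth 1)
After 'neg': stack = [-5] (depth 1)
After 'push 10': stack = [-5, 10] (depth 2)
After 'dup': stack = [-5, 10, 10] (depth 3)
After 'rot': stack = [10, 10, -5] (depth 3)
After 'push -4': stack = [10, 10, -5, -4] (depth 4)
After 'push 18': stack = [10, 10, -5, -4, 18] (depth 5)
After 'push -4': stack = [10, 10, -5, -4, 18, -4] (depth 6)
After 'pick 0': stack = [10, 10, -5, -4, 18, -4, -4] (depth 7)
After 'pop': stack = [10, 10, -5, -4, 18, -4] (depth 6)
After 'add': stack = [10, 10, -5, -4, 14] (depth 5)
After 'add': stack = [10, 10, -5, 10] (depth 4)
After 'pick 3': stack = [10, 10, -5, 10, 10] (depth 5)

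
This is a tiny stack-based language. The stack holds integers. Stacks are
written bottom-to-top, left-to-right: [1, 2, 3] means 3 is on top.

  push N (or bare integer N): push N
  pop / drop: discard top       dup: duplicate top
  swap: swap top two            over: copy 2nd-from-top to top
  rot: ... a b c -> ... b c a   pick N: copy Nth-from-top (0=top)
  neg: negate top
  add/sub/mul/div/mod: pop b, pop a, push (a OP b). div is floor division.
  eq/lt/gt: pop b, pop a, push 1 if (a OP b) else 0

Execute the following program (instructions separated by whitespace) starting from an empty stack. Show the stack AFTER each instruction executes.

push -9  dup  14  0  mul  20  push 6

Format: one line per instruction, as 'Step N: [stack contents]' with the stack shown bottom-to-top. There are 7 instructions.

Step 1: [-9]
Step 2: [-9, -9]
Step 3: [-9, -9, 14]
Step 4: [-9, -9, 14, 0]
Step 5: [-9, -9, 0]
Step 6: [-9, -9, 0, 20]
Step 7: [-9, -9, 0, 20, 6]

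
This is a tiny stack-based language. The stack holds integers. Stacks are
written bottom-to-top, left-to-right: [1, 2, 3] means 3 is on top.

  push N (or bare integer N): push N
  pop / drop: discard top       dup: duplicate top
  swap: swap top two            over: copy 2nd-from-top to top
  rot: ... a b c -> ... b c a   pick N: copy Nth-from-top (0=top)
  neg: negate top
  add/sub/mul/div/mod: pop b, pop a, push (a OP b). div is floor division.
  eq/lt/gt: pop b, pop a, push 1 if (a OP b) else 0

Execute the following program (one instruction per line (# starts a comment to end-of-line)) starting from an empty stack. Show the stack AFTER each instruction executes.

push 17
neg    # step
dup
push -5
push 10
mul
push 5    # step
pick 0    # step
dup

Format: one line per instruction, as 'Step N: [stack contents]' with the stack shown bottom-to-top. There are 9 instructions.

Step 1: [17]
Step 2: [-17]
Step 3: [-17, -17]
Step 4: [-17, -17, -5]
Step 5: [-17, -17, -5, 10]
Step 6: [-17, -17, -50]
Step 7: [-17, -17, -50, 5]
Step 8: [-17, -17, -50, 5, 5]
Step 9: [-17, -17, -50, 5, 5, 5]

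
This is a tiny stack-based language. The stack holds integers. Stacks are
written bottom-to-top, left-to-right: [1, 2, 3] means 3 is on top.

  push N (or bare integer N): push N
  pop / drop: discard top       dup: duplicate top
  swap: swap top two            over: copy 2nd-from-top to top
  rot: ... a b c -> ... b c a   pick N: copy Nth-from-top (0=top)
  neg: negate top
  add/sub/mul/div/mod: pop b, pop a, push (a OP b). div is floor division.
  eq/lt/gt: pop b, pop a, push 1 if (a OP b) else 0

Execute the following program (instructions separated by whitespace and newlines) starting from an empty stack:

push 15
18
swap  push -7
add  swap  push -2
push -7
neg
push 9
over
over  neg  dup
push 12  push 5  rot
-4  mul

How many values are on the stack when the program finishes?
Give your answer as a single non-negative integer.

Answer: 10

Derivation:
After 'push 15': stack = [15] (depth 1)
After 'push 18': stack = [15, 18] (depth 2)
After 'swap': stack = [18, 15] (depth 2)
After 'push -7': stack = [18, 15, -7] (depth 3)
After 'add': stack = [18, 8] (depth 2)
After 'swap': stack = [8, 18] (depth 2)
After 'push -2': stack = [8, 18, -2] (depth 3)
After 'push -7': stack = [8, 18, -2, -7] (depth 4)
After 'neg': stack = [8, 18, -2, 7] (depth 4)
After 'push 9': stack = [8, 18, -2, 7, 9] (depth 5)
After 'over': stack = [8, 18, -2, 7, 9, 7] (depth 6)
After 'over': stack = [8, 18, -2, 7, 9, 7, 9] (depth 7)
After 'neg': stack = [8, 18, -2, 7, 9, 7, -9] (depth 7)
After 'dup': stack = [8, 18, -2, 7, 9, 7, -9, -9] (depth 8)
After 'push 12': stack = [8, 18, -2, 7, 9, 7, -9, -9, 12] (depth 9)
After 'push 5': stack = [8, 18, -2, 7, 9, 7, -9, -9, 12, 5] (depth 10)
After 'rot': stack = [8, 18, -2, 7, 9, 7, -9, 12, 5, -9] (depth 10)
After 'push -4': stack = [8, 18, -2, 7, 9, 7, -9, 12, 5, -9, -4] (depth 11)
After 'mul': stack = [8, 18, -2, 7, 9, 7, -9, 12, 5, 36] (depth 10)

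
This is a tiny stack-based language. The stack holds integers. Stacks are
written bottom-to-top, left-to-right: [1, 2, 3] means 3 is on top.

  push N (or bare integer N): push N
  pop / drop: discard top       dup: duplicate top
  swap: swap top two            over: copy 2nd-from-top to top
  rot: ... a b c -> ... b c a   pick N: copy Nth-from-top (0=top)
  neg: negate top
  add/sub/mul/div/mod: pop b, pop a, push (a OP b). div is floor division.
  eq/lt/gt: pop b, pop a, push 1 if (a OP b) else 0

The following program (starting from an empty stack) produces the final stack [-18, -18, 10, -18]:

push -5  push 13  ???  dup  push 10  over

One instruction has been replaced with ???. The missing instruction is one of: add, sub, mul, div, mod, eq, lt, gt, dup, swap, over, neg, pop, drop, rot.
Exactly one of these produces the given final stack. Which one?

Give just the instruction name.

Answer: sub

Derivation:
Stack before ???: [-5, 13]
Stack after ???:  [-18]
The instruction that transforms [-5, 13] -> [-18] is: sub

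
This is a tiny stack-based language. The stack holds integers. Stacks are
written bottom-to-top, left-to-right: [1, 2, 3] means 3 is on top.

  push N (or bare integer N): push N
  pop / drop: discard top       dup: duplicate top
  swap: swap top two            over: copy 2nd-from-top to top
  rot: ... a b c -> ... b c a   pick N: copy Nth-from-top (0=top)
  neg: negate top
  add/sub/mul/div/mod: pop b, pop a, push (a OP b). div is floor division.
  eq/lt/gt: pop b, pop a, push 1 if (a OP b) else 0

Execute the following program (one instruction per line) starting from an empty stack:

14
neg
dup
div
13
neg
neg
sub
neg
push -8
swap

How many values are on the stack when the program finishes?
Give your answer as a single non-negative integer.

After 'push 14': stack = [14] (depth 1)
After 'neg': stack = [-14] (depth 1)
After 'dup': stack = [-14, -14] (depth 2)
After 'div': stack = [1] (depth 1)
After 'push 13': stack = [1, 13] (depth 2)
After 'neg': stack = [1, -13] (depth 2)
After 'neg': stack = [1, 13] (depth 2)
After 'sub': stack = [-12] (depth 1)
After 'neg': stack = [12] (depth 1)
After 'push -8': stack = [12, -8] (depth 2)
After 'swap': stack = [-8, 12] (depth 2)

Answer: 2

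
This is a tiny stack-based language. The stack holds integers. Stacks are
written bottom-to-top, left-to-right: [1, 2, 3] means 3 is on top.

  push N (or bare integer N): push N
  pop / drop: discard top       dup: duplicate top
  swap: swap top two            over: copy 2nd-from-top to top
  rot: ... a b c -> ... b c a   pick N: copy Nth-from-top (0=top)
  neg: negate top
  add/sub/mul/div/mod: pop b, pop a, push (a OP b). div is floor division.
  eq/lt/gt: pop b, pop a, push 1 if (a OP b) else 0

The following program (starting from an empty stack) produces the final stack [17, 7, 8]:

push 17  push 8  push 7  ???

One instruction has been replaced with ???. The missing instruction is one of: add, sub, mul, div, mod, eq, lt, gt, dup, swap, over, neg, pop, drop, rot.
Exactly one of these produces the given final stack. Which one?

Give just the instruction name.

Answer: swap

Derivation:
Stack before ???: [17, 8, 7]
Stack after ???:  [17, 7, 8]
The instruction that transforms [17, 8, 7] -> [17, 7, 8] is: swap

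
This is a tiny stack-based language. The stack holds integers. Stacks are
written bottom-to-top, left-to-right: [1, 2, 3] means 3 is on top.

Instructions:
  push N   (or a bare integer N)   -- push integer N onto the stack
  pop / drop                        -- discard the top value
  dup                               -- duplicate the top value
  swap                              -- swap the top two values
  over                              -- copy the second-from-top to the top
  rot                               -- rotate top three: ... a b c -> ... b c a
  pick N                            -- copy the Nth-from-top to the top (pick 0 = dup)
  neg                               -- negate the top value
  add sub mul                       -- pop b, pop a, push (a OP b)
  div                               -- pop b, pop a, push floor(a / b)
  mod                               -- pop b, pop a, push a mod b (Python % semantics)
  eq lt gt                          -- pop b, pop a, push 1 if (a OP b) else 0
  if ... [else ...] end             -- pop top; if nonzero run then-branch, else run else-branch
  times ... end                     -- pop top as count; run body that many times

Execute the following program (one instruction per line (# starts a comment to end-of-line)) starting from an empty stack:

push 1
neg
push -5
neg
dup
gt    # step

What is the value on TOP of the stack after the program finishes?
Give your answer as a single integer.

After 'push 1': [1]
After 'neg': [-1]
After 'push -5': [-1, -5]
After 'neg': [-1, 5]
After 'dup': [-1, 5, 5]
After 'gt': [-1, 0]

Answer: 0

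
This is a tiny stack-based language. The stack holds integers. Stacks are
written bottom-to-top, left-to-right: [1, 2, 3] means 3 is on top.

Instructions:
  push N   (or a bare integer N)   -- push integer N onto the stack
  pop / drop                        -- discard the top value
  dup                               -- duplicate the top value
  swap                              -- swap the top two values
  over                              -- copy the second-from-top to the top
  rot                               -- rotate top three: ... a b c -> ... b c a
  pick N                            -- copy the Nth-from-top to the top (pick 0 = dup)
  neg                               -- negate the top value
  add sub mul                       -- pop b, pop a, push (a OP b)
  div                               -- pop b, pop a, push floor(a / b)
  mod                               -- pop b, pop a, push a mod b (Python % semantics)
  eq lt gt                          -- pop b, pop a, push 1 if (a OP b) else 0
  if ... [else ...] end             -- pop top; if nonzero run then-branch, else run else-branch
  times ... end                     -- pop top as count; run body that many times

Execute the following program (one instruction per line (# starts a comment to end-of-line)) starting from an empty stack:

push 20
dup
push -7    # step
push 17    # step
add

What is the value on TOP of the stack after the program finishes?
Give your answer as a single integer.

Answer: 10

Derivation:
After 'push 20': [20]
After 'dup': [20, 20]
After 'push -7': [20, 20, -7]
After 'push 17': [20, 20, -7, 17]
After 'add': [20, 20, 10]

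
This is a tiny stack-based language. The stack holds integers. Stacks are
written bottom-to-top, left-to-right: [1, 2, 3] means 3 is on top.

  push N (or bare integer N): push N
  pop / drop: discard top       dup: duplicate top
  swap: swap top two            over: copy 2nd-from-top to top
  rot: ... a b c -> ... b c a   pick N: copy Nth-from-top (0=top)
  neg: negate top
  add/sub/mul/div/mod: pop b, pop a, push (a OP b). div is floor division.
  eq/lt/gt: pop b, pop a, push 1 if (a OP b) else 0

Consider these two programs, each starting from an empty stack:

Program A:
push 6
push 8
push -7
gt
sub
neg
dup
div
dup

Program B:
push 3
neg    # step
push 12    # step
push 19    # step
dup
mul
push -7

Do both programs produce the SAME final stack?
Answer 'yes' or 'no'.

Program A trace:
  After 'push 6': [6]
  After 'push 8': [6, 8]
  After 'push -7': [6, 8, -7]
  After 'gt': [6, 1]
  After 'sub': [5]
  After 'neg': [-5]
  After 'dup': [-5, -5]
  After 'div': [1]
  After 'dup': [1, 1]
Program A final stack: [1, 1]

Program B trace:
  After 'push 3': [3]
  After 'neg': [-3]
  After 'push 12': [-3, 12]
  After 'push 19': [-3, 12, 19]
  After 'dup': [-3, 12, 19, 19]
  After 'mul': [-3, 12, 361]
  After 'push -7': [-3, 12, 361, -7]
Program B final stack: [-3, 12, 361, -7]
Same: no

Answer: no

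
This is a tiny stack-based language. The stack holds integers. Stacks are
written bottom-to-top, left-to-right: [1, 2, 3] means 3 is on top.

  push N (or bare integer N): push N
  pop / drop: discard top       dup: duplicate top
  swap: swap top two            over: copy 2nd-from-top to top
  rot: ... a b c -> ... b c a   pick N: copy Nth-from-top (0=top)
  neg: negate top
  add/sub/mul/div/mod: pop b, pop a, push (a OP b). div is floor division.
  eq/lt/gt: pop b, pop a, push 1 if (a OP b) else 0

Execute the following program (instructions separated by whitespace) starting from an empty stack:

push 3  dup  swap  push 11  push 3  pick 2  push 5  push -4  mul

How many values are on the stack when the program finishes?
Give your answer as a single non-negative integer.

Answer: 6

Derivation:
After 'push 3': stack = [3] (depth 1)
After 'dup': stack = [3, 3] (depth 2)
After 'swap': stack = [3, 3] (depth 2)
After 'push 11': stack = [3, 3, 11] (depth 3)
After 'push 3': stack = [3, 3, 11, 3] (depth 4)
After 'pick 2': stack = [3, 3, 11, 3, 3] (depth 5)
After 'push 5': stack = [3, 3, 11, 3, 3, 5] (depth 6)
After 'push -4': stack = [3, 3, 11, 3, 3, 5, -4] (depth 7)
After 'mul': stack = [3, 3, 11, 3, 3, -20] (depth 6)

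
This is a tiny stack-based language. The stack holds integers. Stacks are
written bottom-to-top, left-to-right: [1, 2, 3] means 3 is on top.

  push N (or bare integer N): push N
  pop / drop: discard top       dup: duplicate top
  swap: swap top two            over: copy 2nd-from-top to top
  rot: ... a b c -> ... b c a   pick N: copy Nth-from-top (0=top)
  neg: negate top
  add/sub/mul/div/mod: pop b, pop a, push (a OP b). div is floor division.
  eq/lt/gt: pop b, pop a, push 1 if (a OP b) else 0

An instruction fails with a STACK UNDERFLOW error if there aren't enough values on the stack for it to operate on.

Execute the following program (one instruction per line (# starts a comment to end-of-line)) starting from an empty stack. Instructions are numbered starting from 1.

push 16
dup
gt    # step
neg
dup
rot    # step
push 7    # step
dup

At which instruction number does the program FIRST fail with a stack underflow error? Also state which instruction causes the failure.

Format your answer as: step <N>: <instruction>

Step 1 ('push 16'): stack = [16], depth = 1
Step 2 ('dup'): stack = [16, 16], depth = 2
Step 3 ('gt'): stack = [0], depth = 1
Step 4 ('neg'): stack = [0], depth = 1
Step 5 ('dup'): stack = [0, 0], depth = 2
Step 6 ('rot'): needs 3 value(s) but depth is 2 — STACK UNDERFLOW

Answer: step 6: rot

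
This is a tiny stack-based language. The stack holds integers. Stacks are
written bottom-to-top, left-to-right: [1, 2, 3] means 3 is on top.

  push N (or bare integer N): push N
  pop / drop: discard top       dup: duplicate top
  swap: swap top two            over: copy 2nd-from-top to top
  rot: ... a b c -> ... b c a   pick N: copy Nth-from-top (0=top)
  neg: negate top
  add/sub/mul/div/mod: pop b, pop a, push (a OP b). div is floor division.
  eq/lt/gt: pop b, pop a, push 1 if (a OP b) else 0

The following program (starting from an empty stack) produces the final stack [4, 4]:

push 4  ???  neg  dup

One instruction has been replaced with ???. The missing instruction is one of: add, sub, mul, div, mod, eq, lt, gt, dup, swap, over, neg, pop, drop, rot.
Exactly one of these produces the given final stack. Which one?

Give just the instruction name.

Stack before ???: [4]
Stack after ???:  [-4]
The instruction that transforms [4] -> [-4] is: neg

Answer: neg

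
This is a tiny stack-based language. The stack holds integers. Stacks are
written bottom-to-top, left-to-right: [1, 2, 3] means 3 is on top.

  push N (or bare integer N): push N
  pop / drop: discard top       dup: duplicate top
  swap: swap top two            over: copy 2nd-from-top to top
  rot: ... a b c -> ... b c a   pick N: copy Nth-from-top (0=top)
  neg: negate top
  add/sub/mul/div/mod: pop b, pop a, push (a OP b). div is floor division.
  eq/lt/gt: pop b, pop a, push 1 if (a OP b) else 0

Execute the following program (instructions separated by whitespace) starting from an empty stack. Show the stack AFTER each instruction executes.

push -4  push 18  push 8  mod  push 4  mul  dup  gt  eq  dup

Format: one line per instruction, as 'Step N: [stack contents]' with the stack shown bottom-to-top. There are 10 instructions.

Step 1: [-4]
Step 2: [-4, 18]
Step 3: [-4, 18, 8]
Step 4: [-4, 2]
Step 5: [-4, 2, 4]
Step 6: [-4, 8]
Step 7: [-4, 8, 8]
Step 8: [-4, 0]
Step 9: [0]
Step 10: [0, 0]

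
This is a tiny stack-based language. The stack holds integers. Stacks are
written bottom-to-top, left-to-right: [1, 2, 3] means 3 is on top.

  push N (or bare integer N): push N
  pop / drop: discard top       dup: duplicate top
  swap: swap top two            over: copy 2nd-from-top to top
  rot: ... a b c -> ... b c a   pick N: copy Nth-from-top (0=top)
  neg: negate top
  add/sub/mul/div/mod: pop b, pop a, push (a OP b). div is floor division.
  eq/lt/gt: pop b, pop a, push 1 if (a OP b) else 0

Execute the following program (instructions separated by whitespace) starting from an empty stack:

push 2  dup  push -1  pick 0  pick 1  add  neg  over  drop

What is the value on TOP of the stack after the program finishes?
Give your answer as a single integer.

Answer: 2

Derivation:
After 'push 2': [2]
After 'dup': [2, 2]
After 'push -1': [2, 2, -1]
After 'pick 0': [2, 2, -1, -1]
After 'pick 1': [2, 2, -1, -1, -1]
After 'add': [2, 2, -1, -2]
After 'neg': [2, 2, -1, 2]
After 'over': [2, 2, -1, 2, -1]
After 'drop': [2, 2, -1, 2]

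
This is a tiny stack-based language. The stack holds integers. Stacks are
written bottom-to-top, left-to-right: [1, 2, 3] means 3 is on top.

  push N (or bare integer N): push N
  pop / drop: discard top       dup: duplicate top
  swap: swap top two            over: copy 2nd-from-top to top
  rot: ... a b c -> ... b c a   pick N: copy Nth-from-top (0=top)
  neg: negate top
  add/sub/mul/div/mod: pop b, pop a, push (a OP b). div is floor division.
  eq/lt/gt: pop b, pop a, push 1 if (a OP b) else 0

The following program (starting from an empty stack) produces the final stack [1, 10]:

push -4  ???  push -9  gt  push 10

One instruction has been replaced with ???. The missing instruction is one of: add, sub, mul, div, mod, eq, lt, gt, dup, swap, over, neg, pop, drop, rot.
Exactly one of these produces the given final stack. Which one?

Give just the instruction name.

Stack before ???: [-4]
Stack after ???:  [4]
The instruction that transforms [-4] -> [4] is: neg

Answer: neg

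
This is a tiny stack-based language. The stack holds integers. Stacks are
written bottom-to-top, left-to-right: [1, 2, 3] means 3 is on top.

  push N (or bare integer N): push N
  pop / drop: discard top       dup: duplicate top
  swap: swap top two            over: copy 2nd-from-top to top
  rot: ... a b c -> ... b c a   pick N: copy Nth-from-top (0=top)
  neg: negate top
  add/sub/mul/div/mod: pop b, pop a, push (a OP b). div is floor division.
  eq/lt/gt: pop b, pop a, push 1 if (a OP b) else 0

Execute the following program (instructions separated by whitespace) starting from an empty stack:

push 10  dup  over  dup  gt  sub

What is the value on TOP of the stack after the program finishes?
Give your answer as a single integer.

After 'push 10': [10]
After 'dup': [10, 10]
After 'over': [10, 10, 10]
After 'dup': [10, 10, 10, 10]
After 'gt': [10, 10, 0]
After 'sub': [10, 10]

Answer: 10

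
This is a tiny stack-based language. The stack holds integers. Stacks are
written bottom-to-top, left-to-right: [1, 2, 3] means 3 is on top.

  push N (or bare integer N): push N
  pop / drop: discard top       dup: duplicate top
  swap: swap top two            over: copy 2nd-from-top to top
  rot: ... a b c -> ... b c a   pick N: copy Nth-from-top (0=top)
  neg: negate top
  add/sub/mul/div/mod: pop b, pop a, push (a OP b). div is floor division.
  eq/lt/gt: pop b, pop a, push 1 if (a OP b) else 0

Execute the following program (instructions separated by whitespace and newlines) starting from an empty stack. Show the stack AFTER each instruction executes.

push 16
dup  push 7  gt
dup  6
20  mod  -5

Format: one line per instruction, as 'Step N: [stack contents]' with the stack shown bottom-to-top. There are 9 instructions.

Step 1: [16]
Step 2: [16, 16]
Step 3: [16, 16, 7]
Step 4: [16, 1]
Step 5: [16, 1, 1]
Step 6: [16, 1, 1, 6]
Step 7: [16, 1, 1, 6, 20]
Step 8: [16, 1, 1, 6]
Step 9: [16, 1, 1, 6, -5]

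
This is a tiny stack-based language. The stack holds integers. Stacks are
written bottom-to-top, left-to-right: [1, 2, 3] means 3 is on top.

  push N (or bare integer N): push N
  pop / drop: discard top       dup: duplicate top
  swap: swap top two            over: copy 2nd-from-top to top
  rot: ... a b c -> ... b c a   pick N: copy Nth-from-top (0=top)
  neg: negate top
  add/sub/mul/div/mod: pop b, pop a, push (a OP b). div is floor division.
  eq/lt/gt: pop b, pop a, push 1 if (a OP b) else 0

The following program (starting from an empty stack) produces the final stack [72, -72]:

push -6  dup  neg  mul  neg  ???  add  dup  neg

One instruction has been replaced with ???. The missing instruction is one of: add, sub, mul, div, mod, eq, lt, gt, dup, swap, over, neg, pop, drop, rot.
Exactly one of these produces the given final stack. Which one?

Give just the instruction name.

Stack before ???: [36]
Stack after ???:  [36, 36]
The instruction that transforms [36] -> [36, 36] is: dup

Answer: dup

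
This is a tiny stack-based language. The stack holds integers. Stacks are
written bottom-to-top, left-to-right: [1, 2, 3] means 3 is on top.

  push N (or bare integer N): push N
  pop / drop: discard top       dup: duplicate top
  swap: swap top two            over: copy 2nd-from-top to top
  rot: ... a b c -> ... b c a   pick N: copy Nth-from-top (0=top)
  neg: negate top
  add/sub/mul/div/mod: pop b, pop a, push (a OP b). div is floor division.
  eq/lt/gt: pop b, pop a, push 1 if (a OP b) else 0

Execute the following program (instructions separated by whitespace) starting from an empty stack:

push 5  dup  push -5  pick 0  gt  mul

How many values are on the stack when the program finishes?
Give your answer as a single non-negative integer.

Answer: 2

Derivation:
After 'push 5': stack = [5] (depth 1)
After 'dup': stack = [5, 5] (depth 2)
After 'push -5': stack = [5, 5, -5] (depth 3)
After 'pick 0': stack = [5, 5, -5, -5] (depth 4)
After 'gt': stack = [5, 5, 0] (depth 3)
After 'mul': stack = [5, 0] (depth 2)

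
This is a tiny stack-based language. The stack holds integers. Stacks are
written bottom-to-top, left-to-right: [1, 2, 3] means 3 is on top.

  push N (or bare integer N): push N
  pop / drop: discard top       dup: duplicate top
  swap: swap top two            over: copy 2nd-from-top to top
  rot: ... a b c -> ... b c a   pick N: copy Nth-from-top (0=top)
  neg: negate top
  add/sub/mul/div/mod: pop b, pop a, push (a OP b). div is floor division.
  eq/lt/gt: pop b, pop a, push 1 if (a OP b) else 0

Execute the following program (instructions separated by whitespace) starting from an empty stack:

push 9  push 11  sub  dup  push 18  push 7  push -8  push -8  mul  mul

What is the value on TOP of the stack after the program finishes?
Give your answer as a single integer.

Answer: 448

Derivation:
After 'push 9': [9]
After 'push 11': [9, 11]
After 'sub': [-2]
After 'dup': [-2, -2]
After 'push 18': [-2, -2, 18]
After 'push 7': [-2, -2, 18, 7]
After 'push -8': [-2, -2, 18, 7, -8]
After 'push -8': [-2, -2, 18, 7, -8, -8]
After 'mul': [-2, -2, 18, 7, 64]
After 'mul': [-2, -2, 18, 448]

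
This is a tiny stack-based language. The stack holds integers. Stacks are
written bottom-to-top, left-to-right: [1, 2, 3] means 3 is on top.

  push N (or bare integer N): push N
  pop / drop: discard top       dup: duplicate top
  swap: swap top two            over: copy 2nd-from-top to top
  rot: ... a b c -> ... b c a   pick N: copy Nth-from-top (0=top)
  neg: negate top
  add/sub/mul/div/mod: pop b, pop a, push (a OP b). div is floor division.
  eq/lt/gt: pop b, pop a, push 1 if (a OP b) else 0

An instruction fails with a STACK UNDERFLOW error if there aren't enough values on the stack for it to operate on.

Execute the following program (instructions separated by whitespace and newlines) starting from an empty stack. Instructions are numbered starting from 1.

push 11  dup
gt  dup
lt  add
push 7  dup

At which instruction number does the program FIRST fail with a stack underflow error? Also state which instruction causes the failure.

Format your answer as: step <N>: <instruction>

Answer: step 6: add

Derivation:
Step 1 ('push 11'): stack = [11], depth = 1
Step 2 ('dup'): stack = [11, 11], depth = 2
Step 3 ('gt'): stack = [0], depth = 1
Step 4 ('dup'): stack = [0, 0], depth = 2
Step 5 ('lt'): stack = [0], depth = 1
Step 6 ('add'): needs 2 value(s) but depth is 1 — STACK UNDERFLOW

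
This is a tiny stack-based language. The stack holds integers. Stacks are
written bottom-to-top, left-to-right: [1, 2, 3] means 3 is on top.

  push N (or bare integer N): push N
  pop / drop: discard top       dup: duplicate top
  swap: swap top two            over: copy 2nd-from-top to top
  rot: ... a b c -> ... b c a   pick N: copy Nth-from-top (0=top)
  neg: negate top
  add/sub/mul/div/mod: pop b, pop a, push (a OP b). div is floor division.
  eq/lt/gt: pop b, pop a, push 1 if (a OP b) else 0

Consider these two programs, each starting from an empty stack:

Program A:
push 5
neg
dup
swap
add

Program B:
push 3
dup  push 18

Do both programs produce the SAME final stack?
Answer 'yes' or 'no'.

Answer: no

Derivation:
Program A trace:
  After 'push 5': [5]
  After 'neg': [-5]
  After 'dup': [-5, -5]
  After 'swap': [-5, -5]
  After 'add': [-10]
Program A final stack: [-10]

Program B trace:
  After 'push 3': [3]
  After 'dup': [3, 3]
  After 'push 18': [3, 3, 18]
Program B final stack: [3, 3, 18]
Same: no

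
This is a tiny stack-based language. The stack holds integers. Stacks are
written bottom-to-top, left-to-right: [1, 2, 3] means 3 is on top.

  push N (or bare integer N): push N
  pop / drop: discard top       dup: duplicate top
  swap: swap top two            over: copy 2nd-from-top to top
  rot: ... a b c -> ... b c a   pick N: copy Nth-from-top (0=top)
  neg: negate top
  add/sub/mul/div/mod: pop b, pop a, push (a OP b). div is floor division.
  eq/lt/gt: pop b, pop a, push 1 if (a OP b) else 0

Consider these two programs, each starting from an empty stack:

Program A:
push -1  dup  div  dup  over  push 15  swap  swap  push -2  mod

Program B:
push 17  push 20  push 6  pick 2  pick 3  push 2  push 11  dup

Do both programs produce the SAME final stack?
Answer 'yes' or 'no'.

Answer: no

Derivation:
Program A trace:
  After 'push -1': [-1]
  After 'dup': [-1, -1]
  After 'div': [1]
  After 'dup': [1, 1]
  After 'over': [1, 1, 1]
  After 'push 15': [1, 1, 1, 15]
  After 'swap': [1, 1, 15, 1]
  After 'swap': [1, 1, 1, 15]
  After 'push -2': [1, 1, 1, 15, -2]
  After 'mod': [1, 1, 1, -1]
Program A final stack: [1, 1, 1, -1]

Program B trace:
  After 'push 17': [17]
  After 'push 20': [17, 20]
  After 'push 6': [17, 20, 6]
  After 'pick 2': [17, 20, 6, 17]
  After 'pick 3': [17, 20, 6, 17, 17]
  After 'push 2': [17, 20, 6, 17, 17, 2]
  After 'push 11': [17, 20, 6, 17, 17, 2, 11]
  After 'dup': [17, 20, 6, 17, 17, 2, 11, 11]
Program B final stack: [17, 20, 6, 17, 17, 2, 11, 11]
Same: no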